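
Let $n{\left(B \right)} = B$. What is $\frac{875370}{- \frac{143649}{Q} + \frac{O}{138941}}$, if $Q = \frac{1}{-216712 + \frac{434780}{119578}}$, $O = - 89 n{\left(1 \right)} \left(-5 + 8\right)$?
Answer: $\frac{142584787469630}{5070605399394123889} \approx 2.812 \cdot 10^{-5}$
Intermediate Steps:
$O = -267$ ($O = - 89 \cdot 1 \left(-5 + 8\right) = - 89 \cdot 1 \cdot 3 = \left(-89\right) 3 = -267$)
$Q = - \frac{59789}{12956776378}$ ($Q = \frac{1}{-216712 + 434780 \cdot \frac{1}{119578}} = \frac{1}{-216712 + \frac{217390}{59789}} = \frac{1}{- \frac{12956776378}{59789}} = - \frac{59789}{12956776378} \approx -4.6145 \cdot 10^{-6}$)
$\frac{875370}{- \frac{143649}{Q} + \frac{O}{138941}} = \frac{875370}{- \frac{143649}{- \frac{59789}{12956776378}} - \frac{267}{138941}} = \frac{875370}{\left(-143649\right) \left(- \frac{12956776378}{59789}\right) - \frac{267}{138941}} = \frac{875370}{\frac{1861227969923322}{59789} - \frac{267}{138941}} = \frac{875370}{\frac{15211816198182371667}{488655497}} = 875370 \cdot \frac{488655497}{15211816198182371667} = \frac{142584787469630}{5070605399394123889}$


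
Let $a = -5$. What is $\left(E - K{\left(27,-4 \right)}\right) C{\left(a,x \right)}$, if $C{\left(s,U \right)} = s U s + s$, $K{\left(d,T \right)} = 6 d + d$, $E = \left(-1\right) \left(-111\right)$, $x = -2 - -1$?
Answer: $2340$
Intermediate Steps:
$x = -1$ ($x = -2 + 1 = -1$)
$E = 111$
$K{\left(d,T \right)} = 7 d$
$C{\left(s,U \right)} = s + U s^{2}$ ($C{\left(s,U \right)} = U s s + s = U s^{2} + s = s + U s^{2}$)
$\left(E - K{\left(27,-4 \right)}\right) C{\left(a,x \right)} = \left(111 - 7 \cdot 27\right) \left(- 5 \left(1 - -5\right)\right) = \left(111 - 189\right) \left(- 5 \left(1 + 5\right)\right) = \left(111 - 189\right) \left(\left(-5\right) 6\right) = \left(-78\right) \left(-30\right) = 2340$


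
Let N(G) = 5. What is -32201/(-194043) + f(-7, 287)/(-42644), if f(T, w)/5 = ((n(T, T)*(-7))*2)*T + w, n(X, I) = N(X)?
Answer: 88474627/1182109956 ≈ 0.074845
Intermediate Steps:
n(X, I) = 5
f(T, w) = -350*T + 5*w (f(T, w) = 5*(((5*(-7))*2)*T + w) = 5*((-35*2)*T + w) = 5*(-70*T + w) = 5*(w - 70*T) = -350*T + 5*w)
-32201/(-194043) + f(-7, 287)/(-42644) = -32201/(-194043) + (-350*(-7) + 5*287)/(-42644) = -32201*(-1/194043) + (2450 + 1435)*(-1/42644) = 32201/194043 + 3885*(-1/42644) = 32201/194043 - 555/6092 = 88474627/1182109956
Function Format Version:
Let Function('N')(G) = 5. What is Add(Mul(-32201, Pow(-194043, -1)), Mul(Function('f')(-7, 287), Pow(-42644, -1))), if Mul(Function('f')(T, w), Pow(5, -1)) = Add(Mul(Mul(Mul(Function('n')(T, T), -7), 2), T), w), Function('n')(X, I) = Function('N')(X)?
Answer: Rational(88474627, 1182109956) ≈ 0.074845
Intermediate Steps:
Function('n')(X, I) = 5
Function('f')(T, w) = Add(Mul(-350, T), Mul(5, w)) (Function('f')(T, w) = Mul(5, Add(Mul(Mul(Mul(5, -7), 2), T), w)) = Mul(5, Add(Mul(Mul(-35, 2), T), w)) = Mul(5, Add(Mul(-70, T), w)) = Mul(5, Add(w, Mul(-70, T))) = Add(Mul(-350, T), Mul(5, w)))
Add(Mul(-32201, Pow(-194043, -1)), Mul(Function('f')(-7, 287), Pow(-42644, -1))) = Add(Mul(-32201, Pow(-194043, -1)), Mul(Add(Mul(-350, -7), Mul(5, 287)), Pow(-42644, -1))) = Add(Mul(-32201, Rational(-1, 194043)), Mul(Add(2450, 1435), Rational(-1, 42644))) = Add(Rational(32201, 194043), Mul(3885, Rational(-1, 42644))) = Add(Rational(32201, 194043), Rational(-555, 6092)) = Rational(88474627, 1182109956)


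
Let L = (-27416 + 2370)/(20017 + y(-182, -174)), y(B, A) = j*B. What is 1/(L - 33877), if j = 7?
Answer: -18743/634981657 ≈ -2.9517e-5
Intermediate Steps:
y(B, A) = 7*B
L = -25046/18743 (L = (-27416 + 2370)/(20017 + 7*(-182)) = -25046/(20017 - 1274) = -25046/18743 ≈ -1.3363)
1/(L - 33877) = 1/(-25046/18743 - 33877) = 1/(-634981657/18743) = -18743/634981657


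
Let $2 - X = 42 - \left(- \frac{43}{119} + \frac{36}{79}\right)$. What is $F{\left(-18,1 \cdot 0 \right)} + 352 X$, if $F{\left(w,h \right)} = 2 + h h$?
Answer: $- \frac{132035054}{9401} \approx -14045.0$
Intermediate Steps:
$F{\left(w,h \right)} = 2 + h^{2}$
$X = - \frac{375153}{9401}$ ($X = 2 - \left(42 - \left(- \frac{43}{119} + \frac{36}{79}\right)\right) = 2 - \left(42 - \frac{887}{9401}\right) = 2 - \frac{393955}{9401} = - \frac{375153}{9401} \approx -39.906$)
$F{\left(-18,1 \cdot 0 \right)} + 352 X = \left(2 + \left(1 \cdot 0\right)^{2}\right) + 352 \left(- \frac{375153}{9401}\right) = \left(2 + 0^{2}\right) - \frac{132053856}{9401} = \left(2 + 0\right) - \frac{132053856}{9401} = 2 - \frac{132053856}{9401} = - \frac{132035054}{9401}$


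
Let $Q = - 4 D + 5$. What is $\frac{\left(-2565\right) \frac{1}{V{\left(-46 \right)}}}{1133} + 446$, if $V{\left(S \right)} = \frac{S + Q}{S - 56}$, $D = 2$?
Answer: $\frac{24498952}{55517} \approx 441.29$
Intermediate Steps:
$Q = -3$ ($Q = \left(-4\right) 2 + 5 = -8 + 5 = -3$)
$V{\left(S \right)} = \frac{-3 + S}{-56 + S}$ ($V{\left(S \right)} = \frac{S - 3}{S - 56} = \frac{-3 + S}{-56 + S}$)
$\frac{\left(-2565\right) \frac{1}{V{\left(-46 \right)}}}{1133} + 446 = \frac{\left(-2565\right) \frac{1}{\frac{1}{-56 - 46} \left(-3 - 46\right)}}{1133} + 446 = - \frac{2565}{\frac{1}{-102} \left(-49\right)} \frac{1}{1133} + 446 = - \frac{2565}{\left(- \frac{1}{102}\right) \left(-49\right)} \frac{1}{1133} + 446 = - \frac{2565}{\frac{49}{102}} \cdot \frac{1}{1133} + 446 = \left(-2565\right) \frac{102}{49} \cdot \frac{1}{1133} + 446 = \left(- \frac{261630}{49}\right) \frac{1}{1133} + 446 = - \frac{261630}{55517} + 446 = \frac{24498952}{55517}$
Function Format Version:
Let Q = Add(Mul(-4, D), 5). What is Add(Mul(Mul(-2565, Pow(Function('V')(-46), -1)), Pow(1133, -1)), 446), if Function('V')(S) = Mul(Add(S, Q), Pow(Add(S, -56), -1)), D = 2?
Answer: Rational(24498952, 55517) ≈ 441.29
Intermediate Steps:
Q = -3 (Q = Add(Mul(-4, 2), 5) = Add(-8, 5) = -3)
Function('V')(S) = Mul(Pow(Add(-56, S), -1), Add(-3, S)) (Function('V')(S) = Mul(Add(S, -3), Pow(Add(S, -56), -1)) = Mul(Add(-3, S), Pow(Add(-56, S), -1)) = Mul(Pow(Add(-56, S), -1), Add(-3, S)))
Add(Mul(Mul(-2565, Pow(Function('V')(-46), -1)), Pow(1133, -1)), 446) = Add(Mul(Mul(-2565, Pow(Mul(Pow(Add(-56, -46), -1), Add(-3, -46)), -1)), Pow(1133, -1)), 446) = Add(Mul(Mul(-2565, Pow(Mul(Pow(-102, -1), -49), -1)), Rational(1, 1133)), 446) = Add(Mul(Mul(-2565, Pow(Mul(Rational(-1, 102), -49), -1)), Rational(1, 1133)), 446) = Add(Mul(Mul(-2565, Pow(Rational(49, 102), -1)), Rational(1, 1133)), 446) = Add(Mul(Mul(-2565, Rational(102, 49)), Rational(1, 1133)), 446) = Add(Mul(Rational(-261630, 49), Rational(1, 1133)), 446) = Add(Rational(-261630, 55517), 446) = Rational(24498952, 55517)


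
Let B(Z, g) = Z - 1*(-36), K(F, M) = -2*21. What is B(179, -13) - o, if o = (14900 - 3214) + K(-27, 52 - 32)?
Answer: -11429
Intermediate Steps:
K(F, M) = -42
B(Z, g) = 36 + Z (B(Z, g) = Z + 36 = 36 + Z)
o = 11644 (o = (14900 - 3214) - 42 = 11686 - 42 = 11644)
B(179, -13) - o = (36 + 179) - 1*11644 = 215 - 11644 = -11429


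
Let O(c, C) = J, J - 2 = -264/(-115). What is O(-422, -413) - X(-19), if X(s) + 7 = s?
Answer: 3484/115 ≈ 30.296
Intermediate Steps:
X(s) = -7 + s
J = 494/115 (J = 2 - 264/(-115) = 2 - 264*(-1/115) = 2 + 264/115 = 494/115 ≈ 4.2957)
O(c, C) = 494/115
O(-422, -413) - X(-19) = 494/115 - (-7 - 19) = 494/115 - 1*(-26) = 494/115 + 26 = 3484/115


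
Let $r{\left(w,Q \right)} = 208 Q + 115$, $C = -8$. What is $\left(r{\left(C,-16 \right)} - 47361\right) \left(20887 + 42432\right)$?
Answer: $-3202295106$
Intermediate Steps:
$r{\left(w,Q \right)} = 115 + 208 Q$
$\left(r{\left(C,-16 \right)} - 47361\right) \left(20887 + 42432\right) = \left(\left(115 + 208 \left(-16\right)\right) - 47361\right) \left(20887 + 42432\right) = \left(\left(115 - 3328\right) - 47361\right) 63319 = \left(-3213 - 47361\right) 63319 = \left(-50574\right) 63319 = -3202295106$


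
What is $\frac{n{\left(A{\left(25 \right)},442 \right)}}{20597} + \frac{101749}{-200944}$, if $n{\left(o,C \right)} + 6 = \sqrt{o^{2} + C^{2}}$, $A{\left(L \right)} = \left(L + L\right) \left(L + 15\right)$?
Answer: $- \frac{2096929817}{4138843568} + \frac{2 \sqrt{1048841}}{20597} \approx -0.4072$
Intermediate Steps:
$A{\left(L \right)} = 2 L \left(15 + L\right)$
$n{\left(o,C \right)} = -6 + \sqrt{C^{2} + o^{2}}$ ($n{\left(o,C \right)} = -6 + \sqrt{o^{2} + C^{2}} = -6 + \sqrt{C^{2} + o^{2}}$)
$\frac{n{\left(A{\left(25 \right)},442 \right)}}{20597} + \frac{101749}{-200944} = \frac{-6 + \sqrt{442^{2} + \left(2 \cdot 25 \left(15 + 25\right)\right)^{2}}}{20597} + \frac{101749}{-200944} = \left(-6 + \sqrt{195364 + \left(2 \cdot 25 \cdot 40\right)^{2}}\right) \frac{1}{20597} + 101749 \left(- \frac{1}{200944}\right) = \left(-6 + \sqrt{195364 + 2000^{2}}\right) \frac{1}{20597} - \frac{101749}{200944} = \left(-6 + \sqrt{195364 + 4000000}\right) \frac{1}{20597} - \frac{101749}{200944} = \left(-6 + \sqrt{4195364}\right) \frac{1}{20597} - \frac{101749}{200944} = \left(-6 + 2 \sqrt{1048841}\right) \frac{1}{20597} - \frac{101749}{200944} = \left(- \frac{6}{20597} + \frac{2 \sqrt{1048841}}{20597}\right) - \frac{101749}{200944} = - \frac{2096929817}{4138843568} + \frac{2 \sqrt{1048841}}{20597}$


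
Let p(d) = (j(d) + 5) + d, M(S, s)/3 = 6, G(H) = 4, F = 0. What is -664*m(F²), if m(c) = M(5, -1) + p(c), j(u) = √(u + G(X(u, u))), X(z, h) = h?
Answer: -16600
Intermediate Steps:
M(S, s) = 18 (M(S, s) = 3*6 = 18)
j(u) = √(4 + u) (j(u) = √(u + 4) = √(4 + u))
p(d) = 5 + d + √(4 + d) (p(d) = (√(4 + d) + 5) + d = (5 + √(4 + d)) + d = 5 + d + √(4 + d))
m(c) = 23 + c + √(4 + c) (m(c) = 18 + (5 + c + √(4 + c)) = 23 + c + √(4 + c))
-664*m(F²) = -664*(23 + 0² + √(4 + 0²)) = -664*(23 + 0 + √(4 + 0)) = -664*(23 + 0 + √4) = -664*(23 + 0 + 2) = -664*25 = -16600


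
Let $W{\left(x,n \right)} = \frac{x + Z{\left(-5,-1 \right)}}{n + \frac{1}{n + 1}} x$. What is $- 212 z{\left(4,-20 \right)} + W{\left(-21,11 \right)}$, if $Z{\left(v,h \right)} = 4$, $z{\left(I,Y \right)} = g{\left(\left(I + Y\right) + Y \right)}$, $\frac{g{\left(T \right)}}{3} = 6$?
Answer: $- \frac{71892}{19} \approx -3783.8$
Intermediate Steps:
$g{\left(T \right)} = 18$ ($g{\left(T \right)} = 3 \cdot 6 = 18$)
$z{\left(I,Y \right)} = 18$
$W{\left(x,n \right)} = \frac{x \left(4 + x\right)}{n + \frac{1}{1 + n}}$ ($W{\left(x,n \right)} = \frac{x + 4}{n + \frac{1}{n + 1}} x = \frac{4 + x}{n + \frac{1}{1 + n}} x = \frac{x \left(4 + x\right)}{n + \frac{1}{1 + n}}$)
$- 212 z{\left(4,-20 \right)} + W{\left(-21,11 \right)} = \left(-212\right) 18 - \frac{21 \left(4 - 21 + 4 \cdot 11 + 11 \left(-21\right)\right)}{1 + 11 + 11^{2}} = -3816 - \frac{21 \left(4 - 21 + 44 - 231\right)}{1 + 11 + 121} = -3816 - 21 \cdot \frac{1}{133} \left(-204\right) = -3816 - \frac{3}{19} \left(-204\right) = -3816 + \frac{612}{19} = - \frac{71892}{19}$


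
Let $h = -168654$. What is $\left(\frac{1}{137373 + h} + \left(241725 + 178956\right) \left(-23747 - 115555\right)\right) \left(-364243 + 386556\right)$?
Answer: $- \frac{40902404853770029199}{31281} \approx -1.3076 \cdot 10^{15}$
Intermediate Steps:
$\left(\frac{1}{137373 + h} + \left(241725 + 178956\right) \left(-23747 - 115555\right)\right) \left(-364243 + 386556\right) = \left(\frac{1}{137373 - 168654} + \left(241725 + 178956\right) \left(-23747 - 115555\right)\right) \left(-364243 + 386556\right) = \left(\frac{1}{-31281} + 420681 \left(-139302\right)\right) 22313 = \left(- \frac{1}{31281} - 58601704662\right) 22313 = \left(- \frac{1833119923532023}{31281}\right) 22313 = - \frac{40902404853770029199}{31281}$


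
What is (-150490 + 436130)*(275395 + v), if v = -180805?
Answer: 27018687600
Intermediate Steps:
(-150490 + 436130)*(275395 + v) = (-150490 + 436130)*(275395 - 180805) = 285640*94590 = 27018687600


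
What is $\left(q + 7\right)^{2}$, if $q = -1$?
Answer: $36$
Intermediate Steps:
$\left(q + 7\right)^{2} = \left(-1 + 7\right)^{2} = 6^{2} = 36$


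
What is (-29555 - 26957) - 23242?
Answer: -79754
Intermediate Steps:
(-29555 - 26957) - 23242 = -56512 - 23242 = -79754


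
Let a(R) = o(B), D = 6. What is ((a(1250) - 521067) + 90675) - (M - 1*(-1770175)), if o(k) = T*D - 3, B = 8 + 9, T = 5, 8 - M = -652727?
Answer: -2853275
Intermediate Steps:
M = 652735 (M = 8 - 1*(-652727) = 8 + 652727 = 652735)
B = 17
o(k) = 27 (o(k) = 5*6 - 3 = 30 - 3 = 27)
a(R) = 27
((a(1250) - 521067) + 90675) - (M - 1*(-1770175)) = ((27 - 521067) + 90675) - (652735 - 1*(-1770175)) = (-521040 + 90675) - (652735 + 1770175) = -430365 - 1*2422910 = -430365 - 2422910 = -2853275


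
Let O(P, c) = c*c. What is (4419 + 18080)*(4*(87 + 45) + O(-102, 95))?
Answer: 214932947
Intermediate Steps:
O(P, c) = c²
(4419 + 18080)*(4*(87 + 45) + O(-102, 95)) = (4419 + 18080)*(4*(87 + 45) + 95²) = 22499*(4*132 + 9025) = 22499*(528 + 9025) = 22499*9553 = 214932947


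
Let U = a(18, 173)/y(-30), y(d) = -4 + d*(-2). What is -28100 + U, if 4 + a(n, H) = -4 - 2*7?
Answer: -786811/28 ≈ -28100.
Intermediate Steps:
y(d) = -4 - 2*d
a(n, H) = -22 (a(n, H) = -4 + (-4 - 2*7) = -4 + (-4 - 14) = -4 - 18 = -22)
U = -11/28 (U = -22/(-4 - 2*(-30)) = -22/(-4 + 60) = -22/56 = -22*1/56 = -11/28 ≈ -0.39286)
-28100 + U = -28100 - 11/28 = -786811/28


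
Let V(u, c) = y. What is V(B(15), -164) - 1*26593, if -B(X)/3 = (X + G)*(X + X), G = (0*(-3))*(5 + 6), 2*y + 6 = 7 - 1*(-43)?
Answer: -26571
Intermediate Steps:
y = 22 (y = -3 + (7 - 1*(-43))/2 = -3 + (7 + 43)/2 = -3 + (½)*50 = -3 + 25 = 22)
G = 0 (G = 0*11 = 0)
B(X) = -6*X² (B(X) = -3*(X + 0)*(X + X) = -3*X*2*X = -6*X²)
V(u, c) = 22
V(B(15), -164) - 1*26593 = 22 - 1*26593 = 22 - 26593 = -26571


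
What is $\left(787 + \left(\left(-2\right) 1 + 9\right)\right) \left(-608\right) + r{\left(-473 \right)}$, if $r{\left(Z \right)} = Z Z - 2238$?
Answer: $-261261$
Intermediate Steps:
$r{\left(Z \right)} = -2238 + Z^{2}$ ($r{\left(Z \right)} = Z^{2} - 2238 = -2238 + Z^{2}$)
$\left(787 + \left(\left(-2\right) 1 + 9\right)\right) \left(-608\right) + r{\left(-473 \right)} = \left(787 + \left(\left(-2\right) 1 + 9\right)\right) \left(-608\right) - \left(2238 - \left(-473\right)^{2}\right) = \left(787 + \left(-2 + 9\right)\right) \left(-608\right) + \left(-2238 + 223729\right) = \left(787 + 7\right) \left(-608\right) + 221491 = 794 \left(-608\right) + 221491 = -482752 + 221491 = -261261$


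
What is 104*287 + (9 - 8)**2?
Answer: 29849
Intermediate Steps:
104*287 + (9 - 8)**2 = 29848 + 1**2 = 29848 + 1 = 29849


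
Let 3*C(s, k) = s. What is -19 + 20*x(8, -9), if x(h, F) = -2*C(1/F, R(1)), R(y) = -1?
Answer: -473/27 ≈ -17.519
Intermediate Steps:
C(s, k) = s/3
x(h, F) = -2/(3*F)
-19 + 20*x(8, -9) = -19 + 20*(-⅔/(-9)) = -19 + 20*(-⅔*(-⅑)) = -19 + 20*(2/27) = -19 + 40/27 = -473/27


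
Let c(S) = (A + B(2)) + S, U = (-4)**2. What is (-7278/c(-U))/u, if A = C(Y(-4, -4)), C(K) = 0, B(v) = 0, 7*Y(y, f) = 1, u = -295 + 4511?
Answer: 3639/33728 ≈ 0.10789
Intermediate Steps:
u = 4216
U = 16
Y(y, f) = 1/7 (Y(y, f) = (1/7)*1 = 1/7)
A = 0
c(S) = S (c(S) = (0 + 0) + S = 0 + S = S)
(-7278/c(-U))/u = -7278/((-1*16))/4216 = -7278/(-16)*(1/4216) = -7278*(-1/16)*(1/4216) = (3639/8)*(1/4216) = 3639/33728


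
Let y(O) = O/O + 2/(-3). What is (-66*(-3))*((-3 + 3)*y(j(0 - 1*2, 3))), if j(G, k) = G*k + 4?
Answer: 0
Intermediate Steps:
j(G, k) = 4 + G*k
y(O) = ⅓ (y(O) = 1 + 2*(-⅓) = 1 - ⅔ = ⅓)
(-66*(-3))*((-3 + 3)*y(j(0 - 1*2, 3))) = (-66*(-3))*((-3 + 3)*(⅓)) = (-11*(-18))*(0*(⅓)) = 198*0 = 0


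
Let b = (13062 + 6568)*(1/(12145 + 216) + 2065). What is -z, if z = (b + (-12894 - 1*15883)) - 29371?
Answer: -500346130152/12361 ≈ -4.0478e+7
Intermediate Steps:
b = 501064897580/12361 (b = 19630*(1/12361 + 2065) = 19630*(25525466/12361) = 501064897580/12361 ≈ 4.0536e+7)
z = 500346130152/12361 (z = (501064897580/12361 + (-12894 - 1*15883)) - 29371 = (501064897580/12361 + (-12894 - 15883)) - 29371 = (501064897580/12361 - 28777) - 29371 = 500709185083/12361 - 29371 = 500346130152/12361 ≈ 4.0478e+7)
-z = -1*500346130152/12361 = -500346130152/12361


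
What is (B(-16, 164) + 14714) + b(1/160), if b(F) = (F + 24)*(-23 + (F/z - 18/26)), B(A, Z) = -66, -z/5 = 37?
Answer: 866830385267/61568000 ≈ 14079.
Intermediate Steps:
z = -185 (z = -5*37 = -185)
b(F) = (24 + F)*(-308/13 - F/185) (b(F) = (F + 24)*(-23 + (F/(-185) - 18/26)) = (24 + F)*(-23 + (F*(-1/185) - 18*1/26)) = (24 + F)*(-23 + (-F/185 - 9/13)) = (24 + F)*(-23 + (-9/13 - F/185)) = (24 + F)*(-308/13 - F/185))
(B(-16, 164) + 14714) + b(1/160) = (-66 + 14714) + (-7392/13 - 57292/2405/160 - (1/160)²/185) = 14648 + (-7392/13 - 57292/2405*1/160 - (1/160)²/185) = 14648 + (-7392/13 - 14323/96200 - 1/185*1/25600) = 14648 + (-7392/13 - 14323/96200 - 1/4736000) = 14648 - 35017678733/61568000 = 866830385267/61568000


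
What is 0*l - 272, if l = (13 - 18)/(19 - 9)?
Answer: -272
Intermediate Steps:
l = -½ (l = -5/10 = -5*⅒ = -½ ≈ -0.50000)
0*l - 272 = 0*(-½) - 272 = 0 - 272 = -272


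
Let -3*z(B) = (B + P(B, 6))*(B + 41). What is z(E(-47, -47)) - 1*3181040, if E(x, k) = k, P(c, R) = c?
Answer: -3181228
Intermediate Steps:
z(B) = -2*B*(41 + B)/3 (z(B) = -(B + B)*(B + 41)/3 = -2*B*(41 + B)/3)
z(E(-47, -47)) - 1*3181040 = (⅔)*(-47)*(-41 - 1*(-47)) - 1*3181040 = (⅔)*(-47)*(-41 + 47) - 3181040 = (⅔)*(-47)*6 - 3181040 = -188 - 3181040 = -3181228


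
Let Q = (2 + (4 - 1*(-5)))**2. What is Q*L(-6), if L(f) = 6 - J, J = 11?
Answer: -605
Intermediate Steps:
L(f) = -5 (L(f) = 6 - 1*11 = 6 - 11 = -5)
Q = 121 (Q = (2 + (4 + 5))**2 = (2 + 9)**2 = 11**2 = 121)
Q*L(-6) = 121*(-5) = -605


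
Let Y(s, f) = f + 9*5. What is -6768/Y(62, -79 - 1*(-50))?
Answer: -423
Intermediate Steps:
Y(s, f) = 45 + f (Y(s, f) = f + 45 = 45 + f)
-6768/Y(62, -79 - 1*(-50)) = -6768/(45 + (-79 - 1*(-50))) = -6768/(45 + (-79 + 50)) = -6768/(45 - 29) = -6768/16 = -6768*1/16 = -423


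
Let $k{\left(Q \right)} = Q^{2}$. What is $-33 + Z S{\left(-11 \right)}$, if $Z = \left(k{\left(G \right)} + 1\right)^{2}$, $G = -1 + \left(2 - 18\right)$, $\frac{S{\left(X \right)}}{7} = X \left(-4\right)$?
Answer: $25902767$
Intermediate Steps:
$S{\left(X \right)} = - 28 X$ ($S{\left(X \right)} = 7 X \left(-4\right) = 7 \left(- 4 X\right) = - 28 X$)
$G = -17$ ($G = -1 + \left(2 - 18\right) = -1 - 16 = -17$)
$Z = 84100$ ($Z = \left(\left(-17\right)^{2} + 1\right)^{2} = \left(289 + 1\right)^{2} = 290^{2} = 84100$)
$-33 + Z S{\left(-11 \right)} = -33 + 84100 \left(\left(-28\right) \left(-11\right)\right) = -33 + 84100 \cdot 308 = -33 + 25902800 = 25902767$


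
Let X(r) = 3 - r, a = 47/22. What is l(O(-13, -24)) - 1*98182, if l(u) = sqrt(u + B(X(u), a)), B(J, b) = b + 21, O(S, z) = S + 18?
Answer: -98182 + sqrt(13618)/22 ≈ -98177.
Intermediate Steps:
a = 47/22 (a = 47*(1/22) = 47/22 ≈ 2.1364)
O(S, z) = 18 + S
B(J, b) = 21 + b
l(u) = sqrt(509/22 + u) (l(u) = sqrt(u + (21 + 47/22)) = sqrt(u + 509/22) = sqrt(509/22 + u))
l(O(-13, -24)) - 1*98182 = sqrt(11198 + 484*(18 - 13))/22 - 1*98182 = sqrt(11198 + 484*5)/22 - 98182 = sqrt(11198 + 2420)/22 - 98182 = sqrt(13618)/22 - 98182 = -98182 + sqrt(13618)/22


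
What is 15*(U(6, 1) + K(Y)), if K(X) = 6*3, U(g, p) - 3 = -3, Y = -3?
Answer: 270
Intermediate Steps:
U(g, p) = 0 (U(g, p) = 3 - 3 = 0)
K(X) = 18
15*(U(6, 1) + K(Y)) = 15*(0 + 18) = 15*18 = 270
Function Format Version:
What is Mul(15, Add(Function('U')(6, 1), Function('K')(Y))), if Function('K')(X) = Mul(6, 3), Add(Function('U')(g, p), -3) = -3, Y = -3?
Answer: 270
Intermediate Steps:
Function('U')(g, p) = 0 (Function('U')(g, p) = Add(3, -3) = 0)
Function('K')(X) = 18
Mul(15, Add(Function('U')(6, 1), Function('K')(Y))) = Mul(15, Add(0, 18)) = Mul(15, 18) = 270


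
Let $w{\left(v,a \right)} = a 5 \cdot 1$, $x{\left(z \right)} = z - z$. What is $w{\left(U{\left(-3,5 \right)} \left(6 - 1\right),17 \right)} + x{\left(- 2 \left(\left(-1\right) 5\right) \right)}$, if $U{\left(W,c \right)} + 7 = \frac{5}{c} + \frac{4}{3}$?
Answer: $85$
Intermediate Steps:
$U{\left(W,c \right)} = - \frac{17}{3} + \frac{5}{c}$ ($U{\left(W,c \right)} = -7 + \left(\frac{5}{c} + \frac{4}{3}\right) = -7 + \left(\frac{4}{3} + \frac{5}{c}\right) = - \frac{17}{3} + \frac{5}{c}$)
$x{\left(z \right)} = 0$
$w{\left(v,a \right)} = 5 a$ ($w{\left(v,a \right)} = 5 a 1 = 5 a$)
$w{\left(U{\left(-3,5 \right)} \left(6 - 1\right),17 \right)} + x{\left(- 2 \left(\left(-1\right) 5\right) \right)} = 5 \cdot 17 + 0 = 85 + 0 = 85$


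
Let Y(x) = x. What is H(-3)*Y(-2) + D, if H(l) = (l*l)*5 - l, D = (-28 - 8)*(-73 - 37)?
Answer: 3864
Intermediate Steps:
D = 3960 (D = -36*(-110) = 3960)
H(l) = -l + 5*l**2 (H(l) = l**2*5 - l = 5*l**2 - l = -l + 5*l**2)
H(-3)*Y(-2) + D = -3*(-1 + 5*(-3))*(-2) + 3960 = -3*(-1 - 15)*(-2) + 3960 = -3*(-16)*(-2) + 3960 = 48*(-2) + 3960 = -96 + 3960 = 3864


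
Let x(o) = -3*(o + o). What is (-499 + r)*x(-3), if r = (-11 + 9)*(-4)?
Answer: -8838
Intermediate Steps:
x(o) = -6*o
r = 8 (r = -2*(-4) = 8)
(-499 + r)*x(-3) = (-499 + 8)*(-6*(-3)) = -491*18 = -8838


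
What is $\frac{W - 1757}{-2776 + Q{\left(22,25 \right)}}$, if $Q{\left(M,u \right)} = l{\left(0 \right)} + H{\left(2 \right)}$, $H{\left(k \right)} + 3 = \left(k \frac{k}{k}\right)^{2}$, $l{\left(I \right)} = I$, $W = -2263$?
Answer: $\frac{268}{185} \approx 1.4486$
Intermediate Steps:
$H{\left(k \right)} = -3 + k^{2}$ ($H{\left(k \right)} = -3 + \left(k \frac{k}{k}\right)^{2} = -3 + \left(k 1\right)^{2} = -3 + k^{2}$)
$Q{\left(M,u \right)} = 1$ ($Q{\left(M,u \right)} = 0 - \left(3 - 2^{2}\right) = 0 + \left(-3 + 4\right) = 0 + 1 = 1$)
$\frac{W - 1757}{-2776 + Q{\left(22,25 \right)}} = \frac{-2263 - 1757}{-2776 + 1} = - \frac{4020}{-2775} = \left(-4020\right) \left(- \frac{1}{2775}\right) = \frac{268}{185}$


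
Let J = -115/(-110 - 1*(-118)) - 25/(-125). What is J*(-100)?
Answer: 2835/2 ≈ 1417.5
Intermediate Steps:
J = -567/40 (J = -115/(-110 + 118) - 25*(-1/125) = -115/8 + ⅕ = -567/40 ≈ -14.175)
J*(-100) = -567/40*(-100) = 2835/2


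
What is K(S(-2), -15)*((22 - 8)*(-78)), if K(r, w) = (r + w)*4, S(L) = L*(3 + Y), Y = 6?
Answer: 144144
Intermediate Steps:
S(L) = 9*L (S(L) = L*(3 + 6) = L*9 = 9*L)
K(r, w) = 4*r + 4*w
K(S(-2), -15)*((22 - 8)*(-78)) = (4*(9*(-2)) + 4*(-15))*((22 - 8)*(-78)) = (4*(-18) - 60)*(14*(-78)) = (-72 - 60)*(-1092) = -132*(-1092) = 144144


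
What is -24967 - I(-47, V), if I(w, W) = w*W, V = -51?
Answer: -27364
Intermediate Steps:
I(w, W) = W*w
-24967 - I(-47, V) = -24967 - (-51)*(-47) = -24967 - 1*2397 = -24967 - 2397 = -27364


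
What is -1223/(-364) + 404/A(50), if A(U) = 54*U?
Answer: 862289/245700 ≈ 3.5095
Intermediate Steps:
-1223/(-364) + 404/A(50) = -1223/(-364) + 404/((54*50)) = -1223*(-1/364) + 404/2700 = 1223/364 + 404*(1/2700) = 1223/364 + 101/675 = 862289/245700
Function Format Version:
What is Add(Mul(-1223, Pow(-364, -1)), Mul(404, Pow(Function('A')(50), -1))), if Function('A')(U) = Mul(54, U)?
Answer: Rational(862289, 245700) ≈ 3.5095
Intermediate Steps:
Add(Mul(-1223, Pow(-364, -1)), Mul(404, Pow(Function('A')(50), -1))) = Add(Mul(-1223, Pow(-364, -1)), Mul(404, Pow(Mul(54, 50), -1))) = Add(Mul(-1223, Rational(-1, 364)), Mul(404, Pow(2700, -1))) = Add(Rational(1223, 364), Mul(404, Rational(1, 2700))) = Add(Rational(1223, 364), Rational(101, 675)) = Rational(862289, 245700)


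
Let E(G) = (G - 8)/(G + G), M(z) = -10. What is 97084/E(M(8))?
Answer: 970840/9 ≈ 1.0787e+5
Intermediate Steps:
E(G) = (-8 + G)/(2*G) (E(G) = (-8 + G)/((2*G)) = (-8 + G)*(1/(2*G)) = (-8 + G)/(2*G))
97084/E(M(8)) = 97084/(((½)*(-8 - 10)/(-10))) = 97084/(((½)*(-⅒)*(-18))) = 97084/(9/10) = 97084*(10/9) = 970840/9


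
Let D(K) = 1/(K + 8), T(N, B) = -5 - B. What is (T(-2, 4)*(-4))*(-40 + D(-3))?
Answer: -7164/5 ≈ -1432.8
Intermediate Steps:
D(K) = 1/(8 + K)
(T(-2, 4)*(-4))*(-40 + D(-3)) = ((-5 - 1*4)*(-4))*(-40 + 1/(8 - 3)) = ((-5 - 4)*(-4))*(-40 + 1/5) = (-9*(-4))*(-40 + ⅕) = 36*(-199/5) = -7164/5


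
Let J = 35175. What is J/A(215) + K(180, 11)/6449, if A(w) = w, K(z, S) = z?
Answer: 45376455/277307 ≈ 163.63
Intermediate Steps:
J/A(215) + K(180, 11)/6449 = 35175/215 + 180/6449 = 35175*(1/215) + 180*(1/6449) = 7035/43 + 180/6449 = 45376455/277307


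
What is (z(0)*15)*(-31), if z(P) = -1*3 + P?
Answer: 1395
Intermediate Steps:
z(P) = -3 + P
(z(0)*15)*(-31) = ((-3 + 0)*15)*(-31) = -3*15*(-31) = -45*(-31) = 1395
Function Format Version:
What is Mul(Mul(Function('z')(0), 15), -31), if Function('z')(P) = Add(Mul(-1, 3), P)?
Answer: 1395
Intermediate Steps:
Function('z')(P) = Add(-3, P)
Mul(Mul(Function('z')(0), 15), -31) = Mul(Mul(Add(-3, 0), 15), -31) = Mul(Mul(-3, 15), -31) = Mul(-45, -31) = 1395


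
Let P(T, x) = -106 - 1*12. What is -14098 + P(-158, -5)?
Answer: -14216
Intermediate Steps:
P(T, x) = -118 (P(T, x) = -106 - 12 = -118)
-14098 + P(-158, -5) = -14098 - 118 = -14216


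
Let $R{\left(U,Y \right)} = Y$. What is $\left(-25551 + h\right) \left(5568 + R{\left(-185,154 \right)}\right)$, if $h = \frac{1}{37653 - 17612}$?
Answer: $- \frac{2930050749980}{20041} \approx -1.462 \cdot 10^{8}$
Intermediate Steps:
$h = \frac{1}{20041} \approx 4.9898 \cdot 10^{-5}$
$\left(-25551 + h\right) \left(5568 + R{\left(-185,154 \right)}\right) = \left(-25551 + \frac{1}{20041}\right) \left(5568 + 154\right) = \left(- \frac{512067590}{20041}\right) 5722 = - \frac{2930050749980}{20041}$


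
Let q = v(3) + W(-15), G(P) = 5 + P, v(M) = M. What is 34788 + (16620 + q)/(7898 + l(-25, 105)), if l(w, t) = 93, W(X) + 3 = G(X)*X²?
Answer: 278005278/7991 ≈ 34790.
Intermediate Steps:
W(X) = -3 + X²*(5 + X) (W(X) = -3 + (5 + X)*X² = -3 + X²*(5 + X))
q = -2250 (q = 3 + (-3 + (-15)²*(5 - 15)) = 3 + (-3 + 225*(-10)) = 3 + (-3 - 2250) = 3 - 2253 = -2250)
34788 + (16620 + q)/(7898 + l(-25, 105)) = 34788 + (16620 - 2250)/(7898 + 93) = 34788 + 14370/7991 = 278005278/7991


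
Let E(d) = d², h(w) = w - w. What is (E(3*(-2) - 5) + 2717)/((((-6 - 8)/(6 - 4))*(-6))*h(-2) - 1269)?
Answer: -946/423 ≈ -2.2364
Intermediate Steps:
h(w) = 0
(E(3*(-2) - 5) + 2717)/((((-6 - 8)/(6 - 4))*(-6))*h(-2) - 1269) = ((3*(-2) - 5)² + 2717)/((((-6 - 8)/(6 - 4))*(-6))*0 - 1269) = ((-6 - 5)² + 2717)/((-14/2*(-6))*0 - 1269) = ((-11)² + 2717)/((-14*½*(-6))*0 - 1269) = (121 + 2717)/(-7*(-6)*0 - 1269) = 2838/(42*0 - 1269) = 2838/(0 - 1269) = 2838/(-1269) = 2838*(-1/1269) = -946/423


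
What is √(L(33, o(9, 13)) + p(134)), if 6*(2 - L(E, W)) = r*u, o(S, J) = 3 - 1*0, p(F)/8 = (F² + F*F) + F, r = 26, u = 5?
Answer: √2595135/3 ≈ 536.98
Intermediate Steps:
p(F) = 8*F + 16*F² (p(F) = 8*((F² + F*F) + F) = 8*((F² + F²) + F) = 8*(2*F² + F) = 8*(F + 2*F²) = 8*F + 16*F²)
o(S, J) = 3 (o(S, J) = 3 + 0 = 3)
L(E, W) = -59/3 (L(E, W) = 2 - 13*5/3 = 2 - ⅙*130 = 2 - 65/3 = -59/3)
√(L(33, o(9, 13)) + p(134)) = √(-59/3 + 8*134*(1 + 2*134)) = √(-59/3 + 8*134*(1 + 268)) = √(-59/3 + 8*134*269) = √(-59/3 + 288368) = √(865045/3) = √2595135/3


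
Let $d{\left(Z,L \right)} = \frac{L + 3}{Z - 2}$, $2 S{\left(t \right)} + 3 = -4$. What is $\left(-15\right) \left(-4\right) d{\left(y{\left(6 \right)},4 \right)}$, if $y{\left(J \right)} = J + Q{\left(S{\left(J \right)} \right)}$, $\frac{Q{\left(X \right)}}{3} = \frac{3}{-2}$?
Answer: $-840$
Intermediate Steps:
$S{\left(t \right)} = - \frac{7}{2}$ ($S{\left(t \right)} = - \frac{3}{2} + \frac{1}{2} \left(-4\right) = - \frac{3}{2} - 2 = - \frac{7}{2}$)
$Q{\left(X \right)} = - \frac{9}{2}$ ($Q{\left(X \right)} = 3 \frac{3}{-2} = 3 \cdot 3 \left(- \frac{1}{2}\right) = 3 \left(- \frac{3}{2}\right) = - \frac{9}{2}$)
$y{\left(J \right)} = - \frac{9}{2} + J$ ($y{\left(J \right)} = J - \frac{9}{2} = - \frac{9}{2} + J$)
$d{\left(Z,L \right)} = \frac{3 + L}{-2 + Z}$
$\left(-15\right) \left(-4\right) d{\left(y{\left(6 \right)},4 \right)} = \left(-15\right) \left(-4\right) \frac{3 + 4}{-2 + \left(- \frac{9}{2} + 6\right)} = 60 \frac{1}{-2 + \frac{3}{2}} \cdot 7 = 60 \frac{1}{- \frac{1}{2}} \cdot 7 = 60 \left(\left(-2\right) 7\right) = 60 \left(-14\right) = -840$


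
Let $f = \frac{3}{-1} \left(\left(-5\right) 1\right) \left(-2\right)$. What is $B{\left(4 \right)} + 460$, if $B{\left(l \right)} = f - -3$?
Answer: $433$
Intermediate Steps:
$f = -30$ ($f = 3 \left(-1\right) \left(-5\right) \left(-2\right) = \left(-3\right) \left(-5\right) \left(-2\right) = 15 \left(-2\right) = -30$)
$B{\left(l \right)} = -27$ ($B{\left(l \right)} = -30 - -3 = -30 + 3 = -27$)
$B{\left(4 \right)} + 460 = -27 + 460 = 433$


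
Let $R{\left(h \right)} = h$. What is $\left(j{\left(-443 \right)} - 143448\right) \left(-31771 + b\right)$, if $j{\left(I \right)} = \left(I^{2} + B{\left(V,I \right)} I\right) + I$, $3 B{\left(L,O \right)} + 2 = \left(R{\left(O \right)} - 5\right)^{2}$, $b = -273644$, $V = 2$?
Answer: $9035592011160$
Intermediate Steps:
$B{\left(L,O \right)} = - \frac{2}{3} + \frac{\left(-5 + O\right)^{2}}{3}$ ($B{\left(L,O \right)} = - \frac{2}{3} + \frac{\left(O - 5\right)^{2}}{3} = - \frac{2}{3} + \frac{\left(-5 + O\right)^{2}}{3}$)
$j{\left(I \right)} = I + I^{2} + I \left(- \frac{2}{3} + \frac{\left(-5 + I\right)^{2}}{3}\right)$ ($j{\left(I \right)} = \left(I^{2} + \left(- \frac{2}{3} + \frac{\left(-5 + I\right)^{2}}{3}\right) I\right) + I = \left(I^{2} + I \left(- \frac{2}{3} + \frac{\left(-5 + I\right)^{2}}{3}\right)\right) + I = I + I^{2} + I \left(- \frac{2}{3} + \frac{\left(-5 + I\right)^{2}}{3}\right)$)
$\left(j{\left(-443 \right)} - 143448\right) \left(-31771 + b\right) = \left(\frac{1}{3} \left(-443\right) \left(26 + \left(-443\right)^{2} - -3101\right) - 143448\right) \left(-31771 - 273644\right) = \left(\frac{1}{3} \left(-443\right) \left(26 + 196249 + 3101\right) - 143448\right) \left(-305415\right) = \left(\frac{1}{3} \left(-443\right) 199376 - 143448\right) \left(-305415\right) = \left(- \frac{88323568}{3} - 143448\right) \left(-305415\right) = \left(- \frac{88753912}{3}\right) \left(-305415\right) = 9035592011160$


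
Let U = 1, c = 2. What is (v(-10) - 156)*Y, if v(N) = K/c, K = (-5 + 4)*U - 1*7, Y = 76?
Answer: -12160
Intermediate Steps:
K = -8 (K = (-5 + 4)*1 - 1*7 = -1*1 - 7 = -1 - 7 = -8)
v(N) = -4 (v(N) = -8/2 = -8*½ = -4)
(v(-10) - 156)*Y = (-4 - 156)*76 = -160*76 = -12160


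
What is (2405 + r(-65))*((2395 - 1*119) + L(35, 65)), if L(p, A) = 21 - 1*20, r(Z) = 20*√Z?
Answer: 5476185 + 45540*I*√65 ≈ 5.4762e+6 + 3.6716e+5*I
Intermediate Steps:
L(p, A) = 1 (L(p, A) = 21 - 20 = 1)
(2405 + r(-65))*((2395 - 1*119) + L(35, 65)) = (2405 + 20*√(-65))*((2395 - 1*119) + 1) = (2405 + 20*(I*√65))*((2395 - 119) + 1) = (2405 + 20*I*√65)*(2276 + 1) = (2405 + 20*I*√65)*2277 = 5476185 + 45540*I*√65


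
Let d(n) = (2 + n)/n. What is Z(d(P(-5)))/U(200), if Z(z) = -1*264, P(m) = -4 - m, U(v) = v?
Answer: -33/25 ≈ -1.3200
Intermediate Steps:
d(n) = (2 + n)/n
Z(z) = -264
Z(d(P(-5)))/U(200) = -264/200 = -264*1/200 = -33/25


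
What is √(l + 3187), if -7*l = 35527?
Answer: I*√92526/7 ≈ 43.454*I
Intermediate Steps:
l = -35527/7 (l = -⅐*35527 = -35527/7 ≈ -5075.3)
√(l + 3187) = √(-35527/7 + 3187) = √(-13218/7) = I*√92526/7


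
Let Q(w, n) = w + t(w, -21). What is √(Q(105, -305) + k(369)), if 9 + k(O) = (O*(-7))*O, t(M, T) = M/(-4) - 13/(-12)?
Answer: I*√34310022/6 ≈ 976.25*I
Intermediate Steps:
t(M, T) = 13/12 - M/4 (t(M, T) = M*(-¼) - 13*(-1/12) = -M/4 + 13/12 = 13/12 - M/4)
Q(w, n) = 13/12 + 3*w/4 (Q(w, n) = w + (13/12 - w/4) = 13/12 + 3*w/4)
k(O) = -9 - 7*O² (k(O) = -9 + (O*(-7))*O = -9 + (-7*O)*O = -9 - 7*O²)
√(Q(105, -305) + k(369)) = √((13/12 + (¾)*105) + (-9 - 7*369²)) = √((13/12 + 315/4) + (-9 - 7*136161)) = √(479/6 + (-9 - 953127)) = √(479/6 - 953136) = √(-5718337/6) = I*√34310022/6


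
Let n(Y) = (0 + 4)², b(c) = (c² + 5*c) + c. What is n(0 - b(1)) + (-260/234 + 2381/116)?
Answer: 36973/1044 ≈ 35.415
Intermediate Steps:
b(c) = c² + 6*c
n(Y) = 16 (n(Y) = 4² = 16)
n(0 - b(1)) + (-260/234 + 2381/116) = 16 + (-260/234 + 2381/116) = 16 + (-260*1/234 + 2381*(1/116)) = 16 + (-10/9 + 2381/116) = 16 + 20269/1044 = 36973/1044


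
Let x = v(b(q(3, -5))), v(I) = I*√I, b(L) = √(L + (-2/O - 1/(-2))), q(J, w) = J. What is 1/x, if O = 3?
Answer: 6^(¾)*17^(¼)/17 ≈ 0.45791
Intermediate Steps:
b(L) = √(-⅙ + L) (b(L) = √(L + (-2/3 - 1/(-2))) = √(L + (-2*⅓ - 1*(-½))) = √(L + (-⅔ + ½)) = √(L - ⅙) = √(-⅙ + L))
v(I) = I^(3/2)
x = 6^(¼)*17^(¾)/6 (x = (√(-6 + 36*3)/6)^(3/2) = (√(-6 + 108)/6)^(3/2) = (√102/6)^(3/2) = 6^(¼)*17^(¾)/6 ≈ 2.1839)
1/x = 1/(6^(¼)*17^(¾)/6) = 6^(¾)*17^(¼)/17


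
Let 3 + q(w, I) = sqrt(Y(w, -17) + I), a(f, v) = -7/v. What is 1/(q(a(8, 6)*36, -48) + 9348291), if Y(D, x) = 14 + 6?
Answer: 2337072/21847622132743 - I*sqrt(7)/43695244265486 ≈ 1.0697e-7 - 6.055e-14*I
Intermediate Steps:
Y(D, x) = 20
q(w, I) = -3 + sqrt(20 + I)
1/(q(a(8, 6)*36, -48) + 9348291) = 1/((-3 + sqrt(20 - 48)) + 9348291) = 1/((-3 + sqrt(-28)) + 9348291) = 1/((-3 + 2*I*sqrt(7)) + 9348291) = 1/(9348288 + 2*I*sqrt(7))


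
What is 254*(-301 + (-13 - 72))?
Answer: -98044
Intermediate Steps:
254*(-301 + (-13 - 72)) = 254*(-301 - 85) = 254*(-386) = -98044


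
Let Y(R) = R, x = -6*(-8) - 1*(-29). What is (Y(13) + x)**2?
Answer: 8100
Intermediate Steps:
x = 77 (x = 48 + 29 = 77)
(Y(13) + x)**2 = (13 + 77)**2 = 90**2 = 8100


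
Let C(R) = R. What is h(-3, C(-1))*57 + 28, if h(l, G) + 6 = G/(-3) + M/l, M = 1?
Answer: -314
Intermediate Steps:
h(l, G) = -6 + 1/l - G/3 (h(l, G) = -6 + (G/(-3) + 1/l) = -6 + (G*(-⅓) + 1/l) = -6 + (-G/3 + 1/l) = -6 + (1/l - G/3) = -6 + 1/l - G/3)
h(-3, C(-1))*57 + 28 = (-6 + 1/(-3) - ⅓*(-1))*57 + 28 = (-6 - ⅓ + ⅓)*57 + 28 = -6*57 + 28 = -342 + 28 = -314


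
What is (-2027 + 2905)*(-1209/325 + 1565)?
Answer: 34270096/25 ≈ 1.3708e+6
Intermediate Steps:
(-2027 + 2905)*(-1209/325 + 1565) = 878*(-1209*1/325 + 1565) = 878*(-93/25 + 1565) = 878*(39032/25) = 34270096/25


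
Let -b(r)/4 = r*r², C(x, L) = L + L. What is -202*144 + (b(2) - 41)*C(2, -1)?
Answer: -28942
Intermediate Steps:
C(x, L) = 2*L
b(r) = -4*r³ (b(r) = -4*r*r² = -4*r³)
-202*144 + (b(2) - 41)*C(2, -1) = -202*144 + (-4*2³ - 41)*(2*(-1)) = -29088 + (-4*8 - 41)*(-2) = -29088 + (-32 - 41)*(-2) = -29088 - 73*(-2) = -29088 + 146 = -28942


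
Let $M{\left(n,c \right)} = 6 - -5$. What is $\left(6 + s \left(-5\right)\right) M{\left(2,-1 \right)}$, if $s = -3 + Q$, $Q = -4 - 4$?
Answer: $671$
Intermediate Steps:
$Q = -8$ ($Q = -4 - 4 = -8$)
$M{\left(n,c \right)} = 11$ ($M{\left(n,c \right)} = 6 + 5 = 11$)
$s = -11$ ($s = -3 - 8 = -11$)
$\left(6 + s \left(-5\right)\right) M{\left(2,-1 \right)} = \left(6 - -55\right) 11 = \left(6 + 55\right) 11 = 61 \cdot 11 = 671$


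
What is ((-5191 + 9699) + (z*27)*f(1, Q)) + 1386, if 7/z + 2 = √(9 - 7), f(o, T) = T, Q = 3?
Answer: 5327 - 567*√2/2 ≈ 4926.1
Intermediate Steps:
z = 7/(-2 + √2) (z = 7/(-2 + √(9 - 7)) = 7/(-2 + √2) ≈ -11.950)
((-5191 + 9699) + (z*27)*f(1, Q)) + 1386 = ((-5191 + 9699) + ((-7 - 7*√2/2)*27)*3) + 1386 = (4508 + (-189 - 189*√2/2)*3) + 1386 = (4508 + (-567 - 567*√2/2)) + 1386 = (3941 - 567*√2/2) + 1386 = 5327 - 567*√2/2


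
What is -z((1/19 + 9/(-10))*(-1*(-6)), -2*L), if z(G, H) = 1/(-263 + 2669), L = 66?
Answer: -1/2406 ≈ -0.00041563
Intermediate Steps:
z(G, H) = 1/2406
-z((1/19 + 9/(-10))*(-1*(-6)), -2*L) = -1*1/2406 = -1/2406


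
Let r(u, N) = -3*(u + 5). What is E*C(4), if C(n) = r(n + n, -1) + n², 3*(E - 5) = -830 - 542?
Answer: 31211/3 ≈ 10404.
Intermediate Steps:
E = -1357/3 (E = 5 + (-830 - 542)/3 = 5 + (⅓)*(-1372) = 5 - 1372/3 = -1357/3 ≈ -452.33)
r(u, N) = -15 - 3*u (r(u, N) = -3*(5 + u) = -15 - 3*u)
C(n) = -15 + n² - 6*n (C(n) = (-15 - 3*(n + n)) + n² = (-15 - 6*n) + n² = -15 + n² - 6*n)
E*C(4) = -1357*(-15 + 4² - 6*4)/3 = -1357*(-15 + 16 - 24)/3 = -1357/3*(-23) = 31211/3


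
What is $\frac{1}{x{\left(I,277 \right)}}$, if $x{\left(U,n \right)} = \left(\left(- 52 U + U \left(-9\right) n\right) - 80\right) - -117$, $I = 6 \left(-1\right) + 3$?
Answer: $\frac{1}{7672} \approx 0.00013034$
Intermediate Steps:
$I = -3$ ($I = -6 + 3 = -3$)
$x{\left(U,n \right)} = 37 - 52 U - 9 U n$ ($x{\left(U,n \right)} = \left(\left(- 52 U + - 9 U n\right) - 80\right) + 117 = \left(\left(- 52 U - 9 U n\right) - 80\right) + 117 = \left(-80 - 52 U - 9 U n\right) + 117 = 37 - 52 U - 9 U n$)
$\frac{1}{x{\left(I,277 \right)}} = \frac{1}{37 - -156 - \left(-27\right) 277} = \frac{1}{37 + 156 + 7479} = \frac{1}{7672}$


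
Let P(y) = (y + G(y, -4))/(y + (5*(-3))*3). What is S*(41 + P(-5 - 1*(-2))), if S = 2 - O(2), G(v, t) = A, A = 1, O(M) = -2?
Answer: 985/6 ≈ 164.17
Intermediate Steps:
G(v, t) = 1
P(y) = (1 + y)/(-45 + y) (P(y) = (y + 1)/(y + (5*(-3))*3) = (1 + y)/(y - 15*3) = (1 + y)/(y - 45) = (1 + y)/(-45 + y))
S = 4 (S = 2 - 1*(-2) = 2 + 2 = 4)
S*(41 + P(-5 - 1*(-2))) = 4*(41 + (1 + (-5 - 1*(-2)))/(-45 + (-5 - 1*(-2)))) = 4*(41 + (1 + (-5 + 2))/(-45 + (-5 + 2))) = 4*(41 + (1 - 3)/(-45 - 3)) = 4*(41 - 2/(-48)) = 4*(41 - 1/48*(-2)) = 4*(41 + 1/24) = 4*(985/24) = 985/6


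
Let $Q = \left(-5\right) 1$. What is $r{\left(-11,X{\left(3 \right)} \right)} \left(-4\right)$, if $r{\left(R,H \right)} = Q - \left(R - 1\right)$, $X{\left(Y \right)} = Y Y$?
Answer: $-28$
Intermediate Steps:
$X{\left(Y \right)} = Y^{2}$
$Q = -5$
$r{\left(R,H \right)} = -4 - R$ ($r{\left(R,H \right)} = -5 - \left(R - 1\right) = -5 - \left(-1 + R\right) = -4 - R$)
$r{\left(-11,X{\left(3 \right)} \right)} \left(-4\right) = \left(-4 - -11\right) \left(-4\right) = \left(-4 + 11\right) \left(-4\right) = 7 \left(-4\right) = -28$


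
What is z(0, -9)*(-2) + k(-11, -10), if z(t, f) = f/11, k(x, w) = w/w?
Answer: 29/11 ≈ 2.6364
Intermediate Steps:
k(x, w) = 1
z(t, f) = f/11 (z(t, f) = f*(1/11) = f/11)
z(0, -9)*(-2) + k(-11, -10) = ((1/11)*(-9))*(-2) + 1 = -9/11*(-2) + 1 = 18/11 + 1 = 29/11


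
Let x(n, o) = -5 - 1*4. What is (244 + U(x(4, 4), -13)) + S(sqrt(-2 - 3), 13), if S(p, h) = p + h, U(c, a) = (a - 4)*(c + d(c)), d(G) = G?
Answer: 563 + I*sqrt(5) ≈ 563.0 + 2.2361*I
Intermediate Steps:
x(n, o) = -9 (x(n, o) = -5 - 4 = -9)
U(c, a) = 2*c*(-4 + a) (U(c, a) = (a - 4)*(c + c) = (-4 + a)*(2*c) = 2*c*(-4 + a))
S(p, h) = h + p
(244 + U(x(4, 4), -13)) + S(sqrt(-2 - 3), 13) = (244 + 2*(-9)*(-4 - 13)) + (13 + sqrt(-2 - 3)) = (244 + 2*(-9)*(-17)) + (13 + sqrt(-5)) = (244 + 306) + (13 + I*sqrt(5)) = 550 + (13 + I*sqrt(5)) = 563 + I*sqrt(5)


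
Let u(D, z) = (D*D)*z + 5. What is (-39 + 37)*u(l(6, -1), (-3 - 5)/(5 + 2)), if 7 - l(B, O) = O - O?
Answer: 102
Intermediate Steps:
l(B, O) = 7 (l(B, O) = 7 - (O - O) = 7 - 1*0 = 7 + 0 = 7)
u(D, z) = 5 + z*D² (u(D, z) = D²*z + 5 = z*D² + 5 = 5 + z*D²)
(-39 + 37)*u(l(6, -1), (-3 - 5)/(5 + 2)) = (-39 + 37)*(5 + ((-3 - 5)/(5 + 2))*7²) = -2*(5 - 8/7*49) = -2*(5 - 56) = -2*(-51) = 102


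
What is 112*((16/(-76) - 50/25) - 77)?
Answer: -168560/19 ≈ -8871.6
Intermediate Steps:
112*((16/(-76) - 50/25) - 77) = 112*((16*(-1/76) - 50*1/25) - 77) = 112*((-4/19 - 2) - 77) = 112*(-42/19 - 77) = 112*(-1505/19) = -168560/19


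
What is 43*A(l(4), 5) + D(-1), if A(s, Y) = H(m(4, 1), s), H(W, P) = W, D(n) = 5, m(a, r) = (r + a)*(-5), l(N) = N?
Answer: -1070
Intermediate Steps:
m(a, r) = -5*a - 5*r (m(a, r) = (a + r)*(-5) = -5*a - 5*r)
A(s, Y) = -25 (A(s, Y) = -5*4 - 5*1 = -20 - 5 = -25)
43*A(l(4), 5) + D(-1) = 43*(-25) + 5 = -1075 + 5 = -1070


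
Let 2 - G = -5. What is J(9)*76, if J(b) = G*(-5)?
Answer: -2660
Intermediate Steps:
G = 7 (G = 2 - 1*(-5) = 2 + 5 = 7)
J(b) = -35 (J(b) = 7*(-5) = -35)
J(9)*76 = -35*76 = -2660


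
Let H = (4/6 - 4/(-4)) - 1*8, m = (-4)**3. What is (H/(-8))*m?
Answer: -152/3 ≈ -50.667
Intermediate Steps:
m = -64
H = -19/3 (H = (4*(1/6) - 4*(-1/4)) - 8 = (2/3 + 1) - 8 = 5/3 - 8 = -19/3 ≈ -6.3333)
(H/(-8))*m = -19/3/(-8)*(-64) = -19/3*(-1/8)*(-64) = (19/24)*(-64) = -152/3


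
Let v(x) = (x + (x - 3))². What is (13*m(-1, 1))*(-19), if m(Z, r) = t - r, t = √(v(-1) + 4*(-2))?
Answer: 247 - 247*√17 ≈ -771.41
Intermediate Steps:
v(x) = (-3 + 2*x)² (v(x) = (x + (-3 + x))² = (-3 + 2*x)²)
t = √17 (t = √((-3 + 2*(-1))² + 4*(-2)) = √((-3 - 2)² - 8) = √((-5)² - 8) = √(25 - 8) = √17 ≈ 4.1231)
m(Z, r) = √17 - r
(13*m(-1, 1))*(-19) = (13*(√17 - 1*1))*(-19) = (13*(√17 - 1))*(-19) = (13*(-1 + √17))*(-19) = (-13 + 13*√17)*(-19) = 247 - 247*√17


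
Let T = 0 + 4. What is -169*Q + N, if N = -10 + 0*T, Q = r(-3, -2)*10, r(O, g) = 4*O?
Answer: 20270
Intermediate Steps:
T = 4
Q = -120 (Q = (4*(-3))*10 = -12*10 = -120)
N = -10 (N = -10 + 0*4 = -10 + 0 = -10)
-169*Q + N = -169*(-120) - 10 = 20280 - 10 = 20270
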